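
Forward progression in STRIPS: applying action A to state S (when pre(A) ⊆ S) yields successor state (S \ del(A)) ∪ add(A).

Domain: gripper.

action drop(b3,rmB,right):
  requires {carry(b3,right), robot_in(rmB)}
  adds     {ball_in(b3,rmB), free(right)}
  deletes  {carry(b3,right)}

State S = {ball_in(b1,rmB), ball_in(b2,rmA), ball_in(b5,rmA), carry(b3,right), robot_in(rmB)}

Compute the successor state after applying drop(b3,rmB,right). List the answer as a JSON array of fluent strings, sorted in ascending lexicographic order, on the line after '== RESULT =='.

Progress:
  pre ⊆ S: {carry(b3,right), robot_in(rmB)} ⊆ S  — applicable
  S \ del = {ball_in(b1,rmB), ball_in(b2,rmA), ball_in(b5,rmA), robot_in(rmB)}
  ∪ add   = {ball_in(b1,rmB), ball_in(b2,rmA), ball_in(b3,rmB), ball_in(b5,rmA), free(right), robot_in(rmB)}

== RESULT ==
["ball_in(b1,rmB)", "ball_in(b2,rmA)", "ball_in(b3,rmB)", "ball_in(b5,rmA)", "free(right)", "robot_in(rmB)"]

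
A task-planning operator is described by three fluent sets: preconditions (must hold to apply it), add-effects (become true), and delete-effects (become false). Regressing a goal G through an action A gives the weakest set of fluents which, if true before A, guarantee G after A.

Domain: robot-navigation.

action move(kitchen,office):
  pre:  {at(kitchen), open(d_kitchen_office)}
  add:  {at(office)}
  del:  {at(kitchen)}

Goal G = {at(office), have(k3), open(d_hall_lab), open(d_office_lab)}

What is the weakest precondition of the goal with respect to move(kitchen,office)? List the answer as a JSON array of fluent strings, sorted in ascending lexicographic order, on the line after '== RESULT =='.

Compute (G \ add) ∪ pre:
  G ∩ del = {}  (empty — regression defined)
  G \ add = {at(office), have(k3), open(d_hall_lab), open(d_office_lab)} \ {at(office)} = {have(k3), open(d_hall_lab), open(d_office_lab)}
  ∪ pre   = {have(k3), open(d_hall_lab), open(d_office_lab)} ∪ {at(kitchen), open(d_kitchen_office)}
          = {at(kitchen), have(k3), open(d_hall_lab), open(d_kitchen_office), open(d_office_lab)}

== RESULT ==
["at(kitchen)", "have(k3)", "open(d_hall_lab)", "open(d_kitchen_office)", "open(d_office_lab)"]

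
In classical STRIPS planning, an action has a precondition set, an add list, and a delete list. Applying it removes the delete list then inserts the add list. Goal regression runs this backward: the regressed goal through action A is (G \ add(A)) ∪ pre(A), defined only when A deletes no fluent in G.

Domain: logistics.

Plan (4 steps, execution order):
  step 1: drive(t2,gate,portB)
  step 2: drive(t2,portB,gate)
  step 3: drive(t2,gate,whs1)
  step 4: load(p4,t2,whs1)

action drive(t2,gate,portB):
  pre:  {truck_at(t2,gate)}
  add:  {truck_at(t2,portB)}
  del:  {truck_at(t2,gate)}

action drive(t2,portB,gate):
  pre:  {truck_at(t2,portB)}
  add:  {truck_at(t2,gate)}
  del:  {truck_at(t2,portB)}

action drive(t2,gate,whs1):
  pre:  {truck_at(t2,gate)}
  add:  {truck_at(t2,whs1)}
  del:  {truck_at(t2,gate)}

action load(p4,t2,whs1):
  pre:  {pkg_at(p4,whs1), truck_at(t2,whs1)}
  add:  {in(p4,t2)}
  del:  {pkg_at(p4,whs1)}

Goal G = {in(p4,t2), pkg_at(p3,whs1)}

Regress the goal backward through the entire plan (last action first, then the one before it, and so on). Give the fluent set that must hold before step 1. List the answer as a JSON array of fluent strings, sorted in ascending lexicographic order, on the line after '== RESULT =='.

Regress step by step:
  through step 4 (load(p4,t2,whs1)): drop {in(p4,t2)}, keep {pkg_at(p3,whs1)}, require {pkg_at(p4,whs1), truck_at(t2,whs1)}
    → {pkg_at(p3,whs1), pkg_at(p4,whs1), truck_at(t2,whs1)}
  through step 3 (drive(t2,gate,whs1)): drop {truck_at(t2,whs1)}, keep {pkg_at(p3,whs1), pkg_at(p4,whs1)}, require {truck_at(t2,gate)}
    → {pkg_at(p3,whs1), pkg_at(p4,whs1), truck_at(t2,gate)}
  through step 2 (drive(t2,portB,gate)): drop {truck_at(t2,gate)}, keep {pkg_at(p3,whs1), pkg_at(p4,whs1)}, require {truck_at(t2,portB)}
    → {pkg_at(p3,whs1), pkg_at(p4,whs1), truck_at(t2,portB)}
  through step 1 (drive(t2,gate,portB)): drop {truck_at(t2,portB)}, keep {pkg_at(p3,whs1), pkg_at(p4,whs1)}, require {truck_at(t2,gate)}
    → {pkg_at(p3,whs1), pkg_at(p4,whs1), truck_at(t2,gate)}

== RESULT ==
["pkg_at(p3,whs1)", "pkg_at(p4,whs1)", "truck_at(t2,gate)"]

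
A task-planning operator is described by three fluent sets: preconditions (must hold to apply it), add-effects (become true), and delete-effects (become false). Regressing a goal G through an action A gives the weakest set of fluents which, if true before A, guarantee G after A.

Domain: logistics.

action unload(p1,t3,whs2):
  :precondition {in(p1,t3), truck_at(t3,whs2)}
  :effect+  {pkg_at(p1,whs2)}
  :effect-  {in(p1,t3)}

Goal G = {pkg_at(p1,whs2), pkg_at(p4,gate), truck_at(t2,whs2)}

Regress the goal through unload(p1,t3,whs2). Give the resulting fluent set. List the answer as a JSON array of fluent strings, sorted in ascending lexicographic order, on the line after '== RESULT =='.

Compute (G \ add) ∪ pre:
  G ∩ del = {}  (empty — regression defined)
  G \ add = {pkg_at(p1,whs2), pkg_at(p4,gate), truck_at(t2,whs2)} \ {pkg_at(p1,whs2)} = {pkg_at(p4,gate), truck_at(t2,whs2)}
  ∪ pre   = {pkg_at(p4,gate), truck_at(t2,whs2)} ∪ {in(p1,t3), truck_at(t3,whs2)}
          = {in(p1,t3), pkg_at(p4,gate), truck_at(t2,whs2), truck_at(t3,whs2)}

== RESULT ==
["in(p1,t3)", "pkg_at(p4,gate)", "truck_at(t2,whs2)", "truck_at(t3,whs2)"]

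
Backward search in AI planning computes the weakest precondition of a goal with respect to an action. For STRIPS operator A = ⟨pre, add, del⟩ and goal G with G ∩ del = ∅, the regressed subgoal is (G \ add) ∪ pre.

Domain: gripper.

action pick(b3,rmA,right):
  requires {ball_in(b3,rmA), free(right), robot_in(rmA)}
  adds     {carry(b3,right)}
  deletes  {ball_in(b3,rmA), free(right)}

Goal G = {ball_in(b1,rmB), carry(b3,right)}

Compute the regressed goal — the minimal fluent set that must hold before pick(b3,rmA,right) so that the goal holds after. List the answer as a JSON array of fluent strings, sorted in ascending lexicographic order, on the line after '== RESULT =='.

Compute (G \ add) ∪ pre:
  G ∩ del = {}  (empty — regression defined)
  G \ add = {ball_in(b1,rmB), carry(b3,right)} \ {carry(b3,right)} = {ball_in(b1,rmB)}
  ∪ pre   = {ball_in(b1,rmB)} ∪ {ball_in(b3,rmA), free(right), robot_in(rmA)}
          = {ball_in(b1,rmB), ball_in(b3,rmA), free(right), robot_in(rmA)}

== RESULT ==
["ball_in(b1,rmB)", "ball_in(b3,rmA)", "free(right)", "robot_in(rmA)"]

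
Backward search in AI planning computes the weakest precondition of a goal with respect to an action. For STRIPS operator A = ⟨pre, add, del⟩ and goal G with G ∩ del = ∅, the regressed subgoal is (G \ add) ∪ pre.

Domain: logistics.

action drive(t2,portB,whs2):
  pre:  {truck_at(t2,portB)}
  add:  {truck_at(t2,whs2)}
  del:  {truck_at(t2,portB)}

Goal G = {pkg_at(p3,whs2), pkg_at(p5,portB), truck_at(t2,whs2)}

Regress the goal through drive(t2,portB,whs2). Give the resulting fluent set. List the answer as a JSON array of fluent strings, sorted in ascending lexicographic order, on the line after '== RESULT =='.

Compute (G \ add) ∪ pre:
  G ∩ del = {}  (empty — regression defined)
  G \ add = {pkg_at(p3,whs2), pkg_at(p5,portB), truck_at(t2,whs2)} \ {truck_at(t2,whs2)} = {pkg_at(p3,whs2), pkg_at(p5,portB)}
  ∪ pre   = {pkg_at(p3,whs2), pkg_at(p5,portB)} ∪ {truck_at(t2,portB)}
          = {pkg_at(p3,whs2), pkg_at(p5,portB), truck_at(t2,portB)}

== RESULT ==
["pkg_at(p3,whs2)", "pkg_at(p5,portB)", "truck_at(t2,portB)"]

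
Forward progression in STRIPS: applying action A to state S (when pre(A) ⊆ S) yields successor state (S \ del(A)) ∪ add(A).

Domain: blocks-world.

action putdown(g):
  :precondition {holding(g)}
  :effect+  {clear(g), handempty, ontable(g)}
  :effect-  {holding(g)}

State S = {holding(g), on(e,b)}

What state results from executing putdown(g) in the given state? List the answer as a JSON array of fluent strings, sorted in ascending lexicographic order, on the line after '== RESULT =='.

Progress:
  pre ⊆ S: {holding(g)} ⊆ S  — applicable
  S \ del = {on(e,b)}
  ∪ add   = {clear(g), handempty, on(e,b), ontable(g)}

== RESULT ==
["clear(g)", "handempty", "on(e,b)", "ontable(g)"]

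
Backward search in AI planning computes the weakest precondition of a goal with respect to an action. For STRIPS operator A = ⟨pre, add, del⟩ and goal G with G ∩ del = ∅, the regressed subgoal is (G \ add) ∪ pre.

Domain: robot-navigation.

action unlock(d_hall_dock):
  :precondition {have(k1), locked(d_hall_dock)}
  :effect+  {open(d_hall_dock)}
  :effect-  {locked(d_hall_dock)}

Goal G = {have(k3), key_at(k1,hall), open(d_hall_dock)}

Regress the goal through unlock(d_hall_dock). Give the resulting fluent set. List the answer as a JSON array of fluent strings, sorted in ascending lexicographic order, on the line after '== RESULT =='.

Regress:
  G ∩ del = {}  (empty — regression defined)
  G \ add = {have(k3), key_at(k1,hall), open(d_hall_dock)} \ {open(d_hall_dock)} = {have(k3), key_at(k1,hall)}
  ∪ pre   = {have(k3), key_at(k1,hall)} ∪ {have(k1), locked(d_hall_dock)}
          = {have(k1), have(k3), key_at(k1,hall), locked(d_hall_dock)}

== RESULT ==
["have(k1)", "have(k3)", "key_at(k1,hall)", "locked(d_hall_dock)"]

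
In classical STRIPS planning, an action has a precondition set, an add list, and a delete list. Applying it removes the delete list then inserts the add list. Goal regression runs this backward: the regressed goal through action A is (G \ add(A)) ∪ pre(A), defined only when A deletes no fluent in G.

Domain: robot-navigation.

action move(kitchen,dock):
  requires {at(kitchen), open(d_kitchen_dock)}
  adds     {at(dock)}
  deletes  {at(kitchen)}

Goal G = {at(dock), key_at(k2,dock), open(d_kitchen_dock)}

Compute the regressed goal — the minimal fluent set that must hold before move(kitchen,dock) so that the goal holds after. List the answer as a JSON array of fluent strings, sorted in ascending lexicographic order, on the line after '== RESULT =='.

Regress:
  G ∩ del = {}  (empty — regression defined)
  G \ add = {at(dock), key_at(k2,dock), open(d_kitchen_dock)} \ {at(dock)} = {key_at(k2,dock), open(d_kitchen_dock)}
  ∪ pre   = {key_at(k2,dock), open(d_kitchen_dock)} ∪ {at(kitchen), open(d_kitchen_dock)}
          = {at(kitchen), key_at(k2,dock), open(d_kitchen_dock)}

== RESULT ==
["at(kitchen)", "key_at(k2,dock)", "open(d_kitchen_dock)"]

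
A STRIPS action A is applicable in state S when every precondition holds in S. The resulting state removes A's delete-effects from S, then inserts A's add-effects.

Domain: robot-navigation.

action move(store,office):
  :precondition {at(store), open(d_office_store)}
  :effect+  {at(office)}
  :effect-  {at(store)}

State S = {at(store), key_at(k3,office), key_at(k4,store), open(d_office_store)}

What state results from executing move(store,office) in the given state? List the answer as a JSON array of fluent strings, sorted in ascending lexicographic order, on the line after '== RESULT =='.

Progress:
  pre ⊆ S: {at(store), open(d_office_store)} ⊆ S  — applicable
  S \ del = {key_at(k3,office), key_at(k4,store), open(d_office_store)}
  ∪ add   = {at(office), key_at(k3,office), key_at(k4,store), open(d_office_store)}

== RESULT ==
["at(office)", "key_at(k3,office)", "key_at(k4,store)", "open(d_office_store)"]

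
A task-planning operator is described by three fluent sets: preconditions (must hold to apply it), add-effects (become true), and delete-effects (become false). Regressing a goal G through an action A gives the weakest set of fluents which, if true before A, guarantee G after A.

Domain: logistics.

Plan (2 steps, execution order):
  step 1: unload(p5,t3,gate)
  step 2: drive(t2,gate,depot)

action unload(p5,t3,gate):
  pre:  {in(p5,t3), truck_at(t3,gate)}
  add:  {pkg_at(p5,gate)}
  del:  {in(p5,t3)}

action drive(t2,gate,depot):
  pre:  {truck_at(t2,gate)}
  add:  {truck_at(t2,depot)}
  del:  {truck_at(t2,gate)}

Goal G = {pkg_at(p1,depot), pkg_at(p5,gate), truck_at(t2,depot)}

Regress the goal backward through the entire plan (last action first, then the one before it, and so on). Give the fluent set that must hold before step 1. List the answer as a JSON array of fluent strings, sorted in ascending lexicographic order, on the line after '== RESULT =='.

Regress step by step:
  through step 2 (drive(t2,gate,depot)): drop {truck_at(t2,depot)}, keep {pkg_at(p1,depot), pkg_at(p5,gate)}, require {truck_at(t2,gate)}
    → {pkg_at(p1,depot), pkg_at(p5,gate), truck_at(t2,gate)}
  through step 1 (unload(p5,t3,gate)): drop {pkg_at(p5,gate)}, keep {pkg_at(p1,depot), truck_at(t2,gate)}, require {in(p5,t3), truck_at(t3,gate)}
    → {in(p5,t3), pkg_at(p1,depot), truck_at(t2,gate), truck_at(t3,gate)}

== RESULT ==
["in(p5,t3)", "pkg_at(p1,depot)", "truck_at(t2,gate)", "truck_at(t3,gate)"]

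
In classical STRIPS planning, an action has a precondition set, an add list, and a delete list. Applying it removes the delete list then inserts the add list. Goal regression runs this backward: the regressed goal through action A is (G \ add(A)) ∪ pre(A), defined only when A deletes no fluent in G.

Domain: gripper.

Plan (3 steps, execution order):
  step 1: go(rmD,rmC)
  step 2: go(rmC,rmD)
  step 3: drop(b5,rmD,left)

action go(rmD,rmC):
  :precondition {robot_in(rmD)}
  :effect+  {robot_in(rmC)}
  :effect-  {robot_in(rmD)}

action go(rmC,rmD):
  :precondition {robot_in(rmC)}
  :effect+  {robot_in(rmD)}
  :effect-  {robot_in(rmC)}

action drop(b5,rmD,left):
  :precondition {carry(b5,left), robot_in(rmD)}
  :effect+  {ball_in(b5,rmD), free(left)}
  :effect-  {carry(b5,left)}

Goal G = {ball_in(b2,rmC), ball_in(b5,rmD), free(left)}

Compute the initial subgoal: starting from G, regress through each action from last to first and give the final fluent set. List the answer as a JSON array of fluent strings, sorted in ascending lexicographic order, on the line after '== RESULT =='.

Regress step by step:
  through step 3 (drop(b5,rmD,left)): drop {ball_in(b5,rmD), free(left)}, keep {ball_in(b2,rmC)}, require {carry(b5,left), robot_in(rmD)}
    → {ball_in(b2,rmC), carry(b5,left), robot_in(rmD)}
  through step 2 (go(rmC,rmD)): drop {robot_in(rmD)}, keep {ball_in(b2,rmC), carry(b5,left)}, require {robot_in(rmC)}
    → {ball_in(b2,rmC), carry(b5,left), robot_in(rmC)}
  through step 1 (go(rmD,rmC)): drop {robot_in(rmC)}, keep {ball_in(b2,rmC), carry(b5,left)}, require {robot_in(rmD)}
    → {ball_in(b2,rmC), carry(b5,left), robot_in(rmD)}

== RESULT ==
["ball_in(b2,rmC)", "carry(b5,left)", "robot_in(rmD)"]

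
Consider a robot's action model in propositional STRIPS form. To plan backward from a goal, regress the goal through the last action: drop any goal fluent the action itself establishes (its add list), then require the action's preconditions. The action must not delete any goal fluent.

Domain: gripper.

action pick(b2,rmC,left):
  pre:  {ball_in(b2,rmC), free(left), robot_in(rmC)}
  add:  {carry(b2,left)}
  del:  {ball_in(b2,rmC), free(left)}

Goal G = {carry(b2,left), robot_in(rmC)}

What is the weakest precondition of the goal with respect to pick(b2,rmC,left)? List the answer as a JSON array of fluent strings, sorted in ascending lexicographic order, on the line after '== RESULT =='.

Regress:
  G ∩ del = {}  (empty — regression defined)
  G \ add = {carry(b2,left), robot_in(rmC)} \ {carry(b2,left)} = {robot_in(rmC)}
  ∪ pre   = {robot_in(rmC)} ∪ {ball_in(b2,rmC), free(left), robot_in(rmC)}
          = {ball_in(b2,rmC), free(left), robot_in(rmC)}

== RESULT ==
["ball_in(b2,rmC)", "free(left)", "robot_in(rmC)"]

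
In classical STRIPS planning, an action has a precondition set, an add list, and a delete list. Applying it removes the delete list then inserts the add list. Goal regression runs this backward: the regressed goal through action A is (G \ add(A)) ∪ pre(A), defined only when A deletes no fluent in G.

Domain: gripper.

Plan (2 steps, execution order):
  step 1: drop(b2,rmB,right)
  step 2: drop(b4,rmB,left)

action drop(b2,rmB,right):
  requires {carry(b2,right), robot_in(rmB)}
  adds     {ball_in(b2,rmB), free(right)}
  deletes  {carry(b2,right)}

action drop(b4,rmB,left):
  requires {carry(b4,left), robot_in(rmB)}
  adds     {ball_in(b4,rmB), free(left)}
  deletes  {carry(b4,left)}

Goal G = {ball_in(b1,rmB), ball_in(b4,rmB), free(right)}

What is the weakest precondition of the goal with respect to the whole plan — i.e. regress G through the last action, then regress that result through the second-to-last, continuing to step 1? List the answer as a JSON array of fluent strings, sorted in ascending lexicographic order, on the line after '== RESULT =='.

Work backward from the goal:
  through step 2 (drop(b4,rmB,left)): drop {ball_in(b4,rmB)}, keep {ball_in(b1,rmB), free(right)}, require {carry(b4,left), robot_in(rmB)}
    → {ball_in(b1,rmB), carry(b4,left), free(right), robot_in(rmB)}
  through step 1 (drop(b2,rmB,right)): drop {free(right)}, keep {ball_in(b1,rmB), carry(b4,left), robot_in(rmB)}, require {carry(b2,right), robot_in(rmB)}
    → {ball_in(b1,rmB), carry(b2,right), carry(b4,left), robot_in(rmB)}

== RESULT ==
["ball_in(b1,rmB)", "carry(b2,right)", "carry(b4,left)", "robot_in(rmB)"]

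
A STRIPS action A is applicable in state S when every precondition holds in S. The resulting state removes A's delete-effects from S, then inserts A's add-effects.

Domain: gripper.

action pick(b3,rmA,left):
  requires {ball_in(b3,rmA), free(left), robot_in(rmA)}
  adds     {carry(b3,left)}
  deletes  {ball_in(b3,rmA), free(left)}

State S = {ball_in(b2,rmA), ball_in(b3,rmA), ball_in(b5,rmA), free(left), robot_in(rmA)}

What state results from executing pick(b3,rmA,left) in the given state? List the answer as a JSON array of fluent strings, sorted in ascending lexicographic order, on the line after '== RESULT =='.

Progress:
  pre ⊆ S: {ball_in(b3,rmA), free(left), robot_in(rmA)} ⊆ S  — applicable
  S \ del = {ball_in(b2,rmA), ball_in(b5,rmA), robot_in(rmA)}
  ∪ add   = {ball_in(b2,rmA), ball_in(b5,rmA), carry(b3,left), robot_in(rmA)}

== RESULT ==
["ball_in(b2,rmA)", "ball_in(b5,rmA)", "carry(b3,left)", "robot_in(rmA)"]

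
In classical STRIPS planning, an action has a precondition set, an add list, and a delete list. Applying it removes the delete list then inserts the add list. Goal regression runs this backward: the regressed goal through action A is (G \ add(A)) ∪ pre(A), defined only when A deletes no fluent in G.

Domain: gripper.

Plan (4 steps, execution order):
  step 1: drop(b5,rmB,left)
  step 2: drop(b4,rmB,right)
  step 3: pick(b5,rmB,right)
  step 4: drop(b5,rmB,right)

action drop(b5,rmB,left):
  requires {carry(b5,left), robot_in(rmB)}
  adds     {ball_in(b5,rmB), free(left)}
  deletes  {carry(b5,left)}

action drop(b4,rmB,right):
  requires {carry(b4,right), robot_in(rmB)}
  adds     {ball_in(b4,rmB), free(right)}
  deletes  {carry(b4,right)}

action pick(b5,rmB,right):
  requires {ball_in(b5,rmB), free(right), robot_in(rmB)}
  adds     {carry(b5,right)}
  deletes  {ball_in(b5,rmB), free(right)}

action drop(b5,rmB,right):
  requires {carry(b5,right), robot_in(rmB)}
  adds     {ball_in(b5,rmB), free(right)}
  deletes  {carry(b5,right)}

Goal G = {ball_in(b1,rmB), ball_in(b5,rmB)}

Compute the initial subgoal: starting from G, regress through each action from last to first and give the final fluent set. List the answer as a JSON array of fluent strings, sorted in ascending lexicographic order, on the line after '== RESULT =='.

Regress step by step:
  through step 4 (drop(b5,rmB,right)): drop {ball_in(b5,rmB)}, keep {ball_in(b1,rmB)}, require {carry(b5,right), robot_in(rmB)}
    → {ball_in(b1,rmB), carry(b5,right), robot_in(rmB)}
  through step 3 (pick(b5,rmB,right)): drop {carry(b5,right)}, keep {ball_in(b1,rmB), robot_in(rmB)}, require {ball_in(b5,rmB), free(right), robot_in(rmB)}
    → {ball_in(b1,rmB), ball_in(b5,rmB), free(right), robot_in(rmB)}
  through step 2 (drop(b4,rmB,right)): drop {free(right)}, keep {ball_in(b1,rmB), ball_in(b5,rmB), robot_in(rmB)}, require {carry(b4,right), robot_in(rmB)}
    → {ball_in(b1,rmB), ball_in(b5,rmB), carry(b4,right), robot_in(rmB)}
  through step 1 (drop(b5,rmB,left)): drop {ball_in(b5,rmB)}, keep {ball_in(b1,rmB), carry(b4,right), robot_in(rmB)}, require {carry(b5,left), robot_in(rmB)}
    → {ball_in(b1,rmB), carry(b4,right), carry(b5,left), robot_in(rmB)}

== RESULT ==
["ball_in(b1,rmB)", "carry(b4,right)", "carry(b5,left)", "robot_in(rmB)"]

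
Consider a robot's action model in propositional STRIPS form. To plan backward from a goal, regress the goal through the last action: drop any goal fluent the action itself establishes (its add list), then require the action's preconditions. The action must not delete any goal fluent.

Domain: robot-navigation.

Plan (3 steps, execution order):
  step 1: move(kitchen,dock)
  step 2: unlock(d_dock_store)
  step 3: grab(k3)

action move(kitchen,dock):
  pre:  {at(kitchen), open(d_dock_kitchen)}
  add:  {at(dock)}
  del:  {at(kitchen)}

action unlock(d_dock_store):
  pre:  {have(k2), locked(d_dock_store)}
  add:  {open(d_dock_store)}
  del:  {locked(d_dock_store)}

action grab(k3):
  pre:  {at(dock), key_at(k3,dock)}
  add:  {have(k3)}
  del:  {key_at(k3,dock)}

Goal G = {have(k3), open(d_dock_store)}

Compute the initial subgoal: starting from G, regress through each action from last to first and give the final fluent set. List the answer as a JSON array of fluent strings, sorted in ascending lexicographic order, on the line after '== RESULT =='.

Work backward from the goal:
  through step 3 (grab(k3)): drop {have(k3)}, keep {open(d_dock_store)}, require {at(dock), key_at(k3,dock)}
    → {at(dock), key_at(k3,dock), open(d_dock_store)}
  through step 2 (unlock(d_dock_store)): drop {open(d_dock_store)}, keep {at(dock), key_at(k3,dock)}, require {have(k2), locked(d_dock_store)}
    → {at(dock), have(k2), key_at(k3,dock), locked(d_dock_store)}
  through step 1 (move(kitchen,dock)): drop {at(dock)}, keep {have(k2), key_at(k3,dock), locked(d_dock_store)}, require {at(kitchen), open(d_dock_kitchen)}
    → {at(kitchen), have(k2), key_at(k3,dock), locked(d_dock_store), open(d_dock_kitchen)}

== RESULT ==
["at(kitchen)", "have(k2)", "key_at(k3,dock)", "locked(d_dock_store)", "open(d_dock_kitchen)"]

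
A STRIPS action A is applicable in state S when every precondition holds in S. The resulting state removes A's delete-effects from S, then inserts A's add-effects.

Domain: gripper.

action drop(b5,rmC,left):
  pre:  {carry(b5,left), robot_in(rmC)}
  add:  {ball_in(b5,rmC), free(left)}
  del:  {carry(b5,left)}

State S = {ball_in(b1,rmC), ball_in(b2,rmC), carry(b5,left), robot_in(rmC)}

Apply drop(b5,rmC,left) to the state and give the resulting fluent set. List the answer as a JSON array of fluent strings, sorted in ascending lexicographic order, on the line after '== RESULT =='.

Compute (S \ del) ∪ add:
  pre ⊆ S: {carry(b5,left), robot_in(rmC)} ⊆ S  — applicable
  S \ del = {ball_in(b1,rmC), ball_in(b2,rmC), robot_in(rmC)}
  ∪ add   = {ball_in(b1,rmC), ball_in(b2,rmC), ball_in(b5,rmC), free(left), robot_in(rmC)}

== RESULT ==
["ball_in(b1,rmC)", "ball_in(b2,rmC)", "ball_in(b5,rmC)", "free(left)", "robot_in(rmC)"]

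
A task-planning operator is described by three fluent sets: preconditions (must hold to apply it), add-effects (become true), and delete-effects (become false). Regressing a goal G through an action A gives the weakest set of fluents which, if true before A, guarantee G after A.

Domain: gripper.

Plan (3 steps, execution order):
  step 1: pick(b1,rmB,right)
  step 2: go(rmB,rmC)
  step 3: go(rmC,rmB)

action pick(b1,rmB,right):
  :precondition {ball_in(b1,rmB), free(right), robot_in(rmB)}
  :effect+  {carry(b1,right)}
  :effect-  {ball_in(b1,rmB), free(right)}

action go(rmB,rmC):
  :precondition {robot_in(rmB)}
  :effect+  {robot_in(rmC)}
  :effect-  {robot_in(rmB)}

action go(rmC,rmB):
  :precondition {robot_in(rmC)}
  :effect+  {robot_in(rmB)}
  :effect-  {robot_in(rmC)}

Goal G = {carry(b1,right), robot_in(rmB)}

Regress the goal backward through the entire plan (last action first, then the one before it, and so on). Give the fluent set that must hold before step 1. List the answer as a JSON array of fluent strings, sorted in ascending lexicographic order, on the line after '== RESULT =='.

Work backward from the goal:
  through step 3 (go(rmC,rmB)): drop {robot_in(rmB)}, keep {carry(b1,right)}, require {robot_in(rmC)}
    → {carry(b1,right), robot_in(rmC)}
  through step 2 (go(rmB,rmC)): drop {robot_in(rmC)}, keep {carry(b1,right)}, require {robot_in(rmB)}
    → {carry(b1,right), robot_in(rmB)}
  through step 1 (pick(b1,rmB,right)): drop {carry(b1,right)}, keep {robot_in(rmB)}, require {ball_in(b1,rmB), free(right), robot_in(rmB)}
    → {ball_in(b1,rmB), free(right), robot_in(rmB)}

== RESULT ==
["ball_in(b1,rmB)", "free(right)", "robot_in(rmB)"]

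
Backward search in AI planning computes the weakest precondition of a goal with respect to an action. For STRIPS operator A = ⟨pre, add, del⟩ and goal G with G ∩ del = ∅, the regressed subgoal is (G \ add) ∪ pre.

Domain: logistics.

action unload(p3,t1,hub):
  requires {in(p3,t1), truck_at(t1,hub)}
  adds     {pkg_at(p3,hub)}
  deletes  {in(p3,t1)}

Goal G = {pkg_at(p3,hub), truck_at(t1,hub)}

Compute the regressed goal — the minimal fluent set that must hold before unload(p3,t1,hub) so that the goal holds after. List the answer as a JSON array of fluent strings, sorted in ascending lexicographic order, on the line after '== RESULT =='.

Regress:
  G ∩ del = {}  (empty — regression defined)
  G \ add = {pkg_at(p3,hub), truck_at(t1,hub)} \ {pkg_at(p3,hub)} = {truck_at(t1,hub)}
  ∪ pre   = {truck_at(t1,hub)} ∪ {in(p3,t1), truck_at(t1,hub)}
          = {in(p3,t1), truck_at(t1,hub)}

== RESULT ==
["in(p3,t1)", "truck_at(t1,hub)"]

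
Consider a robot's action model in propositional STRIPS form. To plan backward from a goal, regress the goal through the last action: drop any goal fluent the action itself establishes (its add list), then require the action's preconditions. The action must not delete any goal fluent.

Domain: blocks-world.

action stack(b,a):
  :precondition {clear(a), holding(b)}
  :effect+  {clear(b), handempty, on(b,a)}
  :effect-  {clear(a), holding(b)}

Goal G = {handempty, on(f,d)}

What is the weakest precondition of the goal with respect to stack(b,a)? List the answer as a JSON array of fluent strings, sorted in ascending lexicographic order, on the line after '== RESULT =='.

Compute (G \ add) ∪ pre:
  G ∩ del = {}  (empty — regression defined)
  G \ add = {handempty, on(f,d)} \ {clear(b), handempty, on(b,a)} = {on(f,d)}
  ∪ pre   = {on(f,d)} ∪ {clear(a), holding(b)}
          = {clear(a), holding(b), on(f,d)}

== RESULT ==
["clear(a)", "holding(b)", "on(f,d)"]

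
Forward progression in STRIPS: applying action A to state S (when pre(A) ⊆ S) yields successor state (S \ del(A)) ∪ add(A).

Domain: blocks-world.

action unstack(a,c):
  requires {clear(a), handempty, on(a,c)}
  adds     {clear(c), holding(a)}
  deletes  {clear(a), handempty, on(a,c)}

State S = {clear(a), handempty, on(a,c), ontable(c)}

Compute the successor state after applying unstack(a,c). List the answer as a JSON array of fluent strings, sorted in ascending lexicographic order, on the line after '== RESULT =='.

Progress:
  pre ⊆ S: {clear(a), handempty, on(a,c)} ⊆ S  — applicable
  S \ del = {ontable(c)}
  ∪ add   = {clear(c), holding(a), ontable(c)}

== RESULT ==
["clear(c)", "holding(a)", "ontable(c)"]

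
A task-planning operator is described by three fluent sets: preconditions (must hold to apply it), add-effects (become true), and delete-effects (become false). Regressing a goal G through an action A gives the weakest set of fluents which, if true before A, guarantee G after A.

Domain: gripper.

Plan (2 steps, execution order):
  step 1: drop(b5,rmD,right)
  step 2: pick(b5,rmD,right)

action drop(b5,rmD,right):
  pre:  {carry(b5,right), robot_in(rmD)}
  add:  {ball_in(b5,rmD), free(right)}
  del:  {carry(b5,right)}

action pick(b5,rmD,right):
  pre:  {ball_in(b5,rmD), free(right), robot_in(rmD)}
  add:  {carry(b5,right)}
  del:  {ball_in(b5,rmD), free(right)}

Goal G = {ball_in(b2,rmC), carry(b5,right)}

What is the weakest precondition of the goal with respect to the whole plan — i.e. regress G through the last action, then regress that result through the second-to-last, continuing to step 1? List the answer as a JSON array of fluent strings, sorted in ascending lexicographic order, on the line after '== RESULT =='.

Work backward from the goal:
  through step 2 (pick(b5,rmD,right)): drop {carry(b5,right)}, keep {ball_in(b2,rmC)}, require {ball_in(b5,rmD), free(right), robot_in(rmD)}
    → {ball_in(b2,rmC), ball_in(b5,rmD), free(right), robot_in(rmD)}
  through step 1 (drop(b5,rmD,right)): drop {ball_in(b5,rmD), free(right)}, keep {ball_in(b2,rmC), robot_in(rmD)}, require {carry(b5,right), robot_in(rmD)}
    → {ball_in(b2,rmC), carry(b5,right), robot_in(rmD)}

== RESULT ==
["ball_in(b2,rmC)", "carry(b5,right)", "robot_in(rmD)"]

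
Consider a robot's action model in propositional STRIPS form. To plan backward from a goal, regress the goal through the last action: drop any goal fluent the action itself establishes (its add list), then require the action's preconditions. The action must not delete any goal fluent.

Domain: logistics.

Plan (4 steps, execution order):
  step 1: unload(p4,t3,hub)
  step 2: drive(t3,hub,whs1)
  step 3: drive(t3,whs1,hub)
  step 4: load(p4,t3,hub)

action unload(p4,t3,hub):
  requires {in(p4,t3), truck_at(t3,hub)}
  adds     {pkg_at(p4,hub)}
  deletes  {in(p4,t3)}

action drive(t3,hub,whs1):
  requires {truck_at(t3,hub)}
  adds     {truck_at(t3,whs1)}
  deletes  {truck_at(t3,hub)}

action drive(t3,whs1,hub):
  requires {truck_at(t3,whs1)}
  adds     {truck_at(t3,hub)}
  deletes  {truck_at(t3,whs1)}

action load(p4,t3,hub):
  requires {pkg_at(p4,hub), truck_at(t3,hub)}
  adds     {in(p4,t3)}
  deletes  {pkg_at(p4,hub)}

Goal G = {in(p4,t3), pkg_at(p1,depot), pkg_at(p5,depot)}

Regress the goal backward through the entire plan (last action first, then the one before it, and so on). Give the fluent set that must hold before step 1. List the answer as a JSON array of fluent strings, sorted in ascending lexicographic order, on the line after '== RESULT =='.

Work backward from the goal:
  through step 4 (load(p4,t3,hub)): drop {in(p4,t3)}, keep {pkg_at(p1,depot), pkg_at(p5,depot)}, require {pkg_at(p4,hub), truck_at(t3,hub)}
    → {pkg_at(p1,depot), pkg_at(p4,hub), pkg_at(p5,depot), truck_at(t3,hub)}
  through step 3 (drive(t3,whs1,hub)): drop {truck_at(t3,hub)}, keep {pkg_at(p1,depot), pkg_at(p4,hub), pkg_at(p5,depot)}, require {truck_at(t3,whs1)}
    → {pkg_at(p1,depot), pkg_at(p4,hub), pkg_at(p5,depot), truck_at(t3,whs1)}
  through step 2 (drive(t3,hub,whs1)): drop {truck_at(t3,whs1)}, keep {pkg_at(p1,depot), pkg_at(p4,hub), pkg_at(p5,depot)}, require {truck_at(t3,hub)}
    → {pkg_at(p1,depot), pkg_at(p4,hub), pkg_at(p5,depot), truck_at(t3,hub)}
  through step 1 (unload(p4,t3,hub)): drop {pkg_at(p4,hub)}, keep {pkg_at(p1,depot), pkg_at(p5,depot), truck_at(t3,hub)}, require {in(p4,t3), truck_at(t3,hub)}
    → {in(p4,t3), pkg_at(p1,depot), pkg_at(p5,depot), truck_at(t3,hub)}

== RESULT ==
["in(p4,t3)", "pkg_at(p1,depot)", "pkg_at(p5,depot)", "truck_at(t3,hub)"]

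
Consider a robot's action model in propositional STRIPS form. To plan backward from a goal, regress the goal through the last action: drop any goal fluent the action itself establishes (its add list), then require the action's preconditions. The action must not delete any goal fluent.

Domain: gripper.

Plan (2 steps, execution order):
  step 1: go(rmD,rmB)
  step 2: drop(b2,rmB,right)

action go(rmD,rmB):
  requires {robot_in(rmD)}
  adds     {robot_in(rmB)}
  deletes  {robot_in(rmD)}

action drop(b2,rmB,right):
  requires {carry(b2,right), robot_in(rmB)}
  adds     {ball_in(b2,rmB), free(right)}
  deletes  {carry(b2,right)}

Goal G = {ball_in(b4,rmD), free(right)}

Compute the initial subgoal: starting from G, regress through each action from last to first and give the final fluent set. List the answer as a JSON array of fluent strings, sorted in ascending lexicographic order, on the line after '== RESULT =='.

Work backward from the goal:
  through step 2 (drop(b2,rmB,right)): drop {free(right)}, keep {ball_in(b4,rmD)}, require {carry(b2,right), robot_in(rmB)}
    → {ball_in(b4,rmD), carry(b2,right), robot_in(rmB)}
  through step 1 (go(rmD,rmB)): drop {robot_in(rmB)}, keep {ball_in(b4,rmD), carry(b2,right)}, require {robot_in(rmD)}
    → {ball_in(b4,rmD), carry(b2,right), robot_in(rmD)}

== RESULT ==
["ball_in(b4,rmD)", "carry(b2,right)", "robot_in(rmD)"]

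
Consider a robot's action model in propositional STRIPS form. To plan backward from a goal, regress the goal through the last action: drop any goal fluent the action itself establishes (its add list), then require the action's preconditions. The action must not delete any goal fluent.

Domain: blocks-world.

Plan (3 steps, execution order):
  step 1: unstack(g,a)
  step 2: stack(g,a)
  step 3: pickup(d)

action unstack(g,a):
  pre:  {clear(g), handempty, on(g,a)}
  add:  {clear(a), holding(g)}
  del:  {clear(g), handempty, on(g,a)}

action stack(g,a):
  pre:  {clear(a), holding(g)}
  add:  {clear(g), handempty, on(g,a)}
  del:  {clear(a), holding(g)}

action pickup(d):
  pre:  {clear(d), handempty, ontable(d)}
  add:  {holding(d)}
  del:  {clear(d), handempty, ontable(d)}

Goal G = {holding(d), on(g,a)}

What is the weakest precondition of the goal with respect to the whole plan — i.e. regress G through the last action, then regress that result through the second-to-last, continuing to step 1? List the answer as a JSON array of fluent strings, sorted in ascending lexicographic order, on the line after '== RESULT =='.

Regress step by step:
  through step 3 (pickup(d)): drop {holding(d)}, keep {on(g,a)}, require {clear(d), handempty, ontable(d)}
    → {clear(d), handempty, on(g,a), ontable(d)}
  through step 2 (stack(g,a)): drop {handempty, on(g,a)}, keep {clear(d), ontable(d)}, require {clear(a), holding(g)}
    → {clear(a), clear(d), holding(g), ontable(d)}
  through step 1 (unstack(g,a)): drop {clear(a), holding(g)}, keep {clear(d), ontable(d)}, require {clear(g), handempty, on(g,a)}
    → {clear(d), clear(g), handempty, on(g,a), ontable(d)}

== RESULT ==
["clear(d)", "clear(g)", "handempty", "on(g,a)", "ontable(d)"]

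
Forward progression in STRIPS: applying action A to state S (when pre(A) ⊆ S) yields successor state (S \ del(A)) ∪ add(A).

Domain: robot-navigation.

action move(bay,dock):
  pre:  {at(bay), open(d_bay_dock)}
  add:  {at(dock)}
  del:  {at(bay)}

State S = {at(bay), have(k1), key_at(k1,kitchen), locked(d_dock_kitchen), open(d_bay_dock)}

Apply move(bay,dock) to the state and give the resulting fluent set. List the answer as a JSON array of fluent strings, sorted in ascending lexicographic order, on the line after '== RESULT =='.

Compute (S \ del) ∪ add:
  pre ⊆ S: {at(bay), open(d_bay_dock)} ⊆ S  — applicable
  S \ del = {have(k1), key_at(k1,kitchen), locked(d_dock_kitchen), open(d_bay_dock)}
  ∪ add   = {at(dock), have(k1), key_at(k1,kitchen), locked(d_dock_kitchen), open(d_bay_dock)}

== RESULT ==
["at(dock)", "have(k1)", "key_at(k1,kitchen)", "locked(d_dock_kitchen)", "open(d_bay_dock)"]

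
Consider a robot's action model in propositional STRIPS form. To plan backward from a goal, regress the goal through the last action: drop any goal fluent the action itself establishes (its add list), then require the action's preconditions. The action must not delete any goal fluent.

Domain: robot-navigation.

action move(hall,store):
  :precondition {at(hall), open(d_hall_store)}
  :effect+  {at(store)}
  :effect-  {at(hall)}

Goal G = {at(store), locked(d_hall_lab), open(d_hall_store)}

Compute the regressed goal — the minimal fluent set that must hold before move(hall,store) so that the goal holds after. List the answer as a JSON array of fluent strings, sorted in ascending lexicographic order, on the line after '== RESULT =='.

Compute (G \ add) ∪ pre:
  G ∩ del = {}  (empty — regression defined)
  G \ add = {at(store), locked(d_hall_lab), open(d_hall_store)} \ {at(store)} = {locked(d_hall_lab), open(d_hall_store)}
  ∪ pre   = {locked(d_hall_lab), open(d_hall_store)} ∪ {at(hall), open(d_hall_store)}
          = {at(hall), locked(d_hall_lab), open(d_hall_store)}

== RESULT ==
["at(hall)", "locked(d_hall_lab)", "open(d_hall_store)"]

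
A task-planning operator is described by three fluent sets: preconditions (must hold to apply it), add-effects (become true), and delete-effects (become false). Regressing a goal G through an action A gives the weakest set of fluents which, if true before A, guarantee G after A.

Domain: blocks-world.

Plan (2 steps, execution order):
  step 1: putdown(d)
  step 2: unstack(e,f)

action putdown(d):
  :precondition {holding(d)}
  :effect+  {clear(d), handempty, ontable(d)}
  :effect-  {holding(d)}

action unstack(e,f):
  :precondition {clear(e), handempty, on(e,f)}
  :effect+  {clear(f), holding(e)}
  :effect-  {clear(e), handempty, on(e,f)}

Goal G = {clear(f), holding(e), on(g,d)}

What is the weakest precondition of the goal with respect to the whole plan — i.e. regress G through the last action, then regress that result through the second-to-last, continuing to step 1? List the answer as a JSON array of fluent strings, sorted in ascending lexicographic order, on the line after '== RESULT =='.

Regress step by step:
  through step 2 (unstack(e,f)): drop {clear(f), holding(e)}, keep {on(g,d)}, require {clear(e), handempty, on(e,f)}
    → {clear(e), handempty, on(e,f), on(g,d)}
  through step 1 (putdown(d)): drop {handempty}, keep {clear(e), on(e,f), on(g,d)}, require {holding(d)}
    → {clear(e), holding(d), on(e,f), on(g,d)}

== RESULT ==
["clear(e)", "holding(d)", "on(e,f)", "on(g,d)"]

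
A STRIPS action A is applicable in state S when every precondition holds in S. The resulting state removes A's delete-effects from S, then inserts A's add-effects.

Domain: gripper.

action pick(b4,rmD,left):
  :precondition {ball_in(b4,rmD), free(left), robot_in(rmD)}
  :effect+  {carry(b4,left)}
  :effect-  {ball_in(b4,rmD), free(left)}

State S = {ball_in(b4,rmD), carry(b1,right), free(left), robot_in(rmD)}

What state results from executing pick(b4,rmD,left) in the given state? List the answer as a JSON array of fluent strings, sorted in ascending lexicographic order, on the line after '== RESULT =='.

Progress:
  pre ⊆ S: {ball_in(b4,rmD), free(left), robot_in(rmD)} ⊆ S  — applicable
  S \ del = {carry(b1,right), robot_in(rmD)}
  ∪ add   = {carry(b1,right), carry(b4,left), robot_in(rmD)}

== RESULT ==
["carry(b1,right)", "carry(b4,left)", "robot_in(rmD)"]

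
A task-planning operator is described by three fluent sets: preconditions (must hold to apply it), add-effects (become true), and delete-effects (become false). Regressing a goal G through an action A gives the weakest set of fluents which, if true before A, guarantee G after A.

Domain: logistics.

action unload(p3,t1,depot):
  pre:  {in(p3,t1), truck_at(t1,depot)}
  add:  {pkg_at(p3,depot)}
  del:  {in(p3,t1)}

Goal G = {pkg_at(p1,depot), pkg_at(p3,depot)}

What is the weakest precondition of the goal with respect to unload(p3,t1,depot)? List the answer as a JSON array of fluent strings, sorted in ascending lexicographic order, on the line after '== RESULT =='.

Compute (G \ add) ∪ pre:
  G ∩ del = {}  (empty — regression defined)
  G \ add = {pkg_at(p1,depot), pkg_at(p3,depot)} \ {pkg_at(p3,depot)} = {pkg_at(p1,depot)}
  ∪ pre   = {pkg_at(p1,depot)} ∪ {in(p3,t1), truck_at(t1,depot)}
          = {in(p3,t1), pkg_at(p1,depot), truck_at(t1,depot)}

== RESULT ==
["in(p3,t1)", "pkg_at(p1,depot)", "truck_at(t1,depot)"]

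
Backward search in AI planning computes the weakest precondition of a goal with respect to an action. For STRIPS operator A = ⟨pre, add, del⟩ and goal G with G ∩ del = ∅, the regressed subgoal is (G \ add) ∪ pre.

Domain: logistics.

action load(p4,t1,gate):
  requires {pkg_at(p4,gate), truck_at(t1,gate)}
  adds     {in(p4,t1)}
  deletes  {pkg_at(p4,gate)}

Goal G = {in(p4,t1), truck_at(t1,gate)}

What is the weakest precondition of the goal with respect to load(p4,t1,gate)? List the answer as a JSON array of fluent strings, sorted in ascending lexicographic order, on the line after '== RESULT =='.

Compute (G \ add) ∪ pre:
  G ∩ del = {}  (empty — regression defined)
  G \ add = {in(p4,t1), truck_at(t1,gate)} \ {in(p4,t1)} = {truck_at(t1,gate)}
  ∪ pre   = {truck_at(t1,gate)} ∪ {pkg_at(p4,gate), truck_at(t1,gate)}
          = {pkg_at(p4,gate), truck_at(t1,gate)}

== RESULT ==
["pkg_at(p4,gate)", "truck_at(t1,gate)"]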